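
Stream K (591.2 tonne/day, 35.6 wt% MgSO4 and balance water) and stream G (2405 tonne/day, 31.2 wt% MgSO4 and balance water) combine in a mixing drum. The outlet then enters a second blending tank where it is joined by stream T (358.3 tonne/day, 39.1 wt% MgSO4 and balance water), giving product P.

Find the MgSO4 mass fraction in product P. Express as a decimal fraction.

0.328

Overall, product flow = 3354.5 tonne/day.
MgSO4 in = 591.2×0.356 + 2405×0.312 + 358.3×0.391 = 1100.9 tonne/day.
MgSO4 fraction in P = 0.328.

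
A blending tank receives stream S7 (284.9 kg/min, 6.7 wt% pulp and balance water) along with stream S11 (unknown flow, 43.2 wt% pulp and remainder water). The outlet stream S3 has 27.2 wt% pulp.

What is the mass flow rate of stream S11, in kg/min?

365 kg/min

Let S11 be the unknown flow. Total out = 284.9 + S11.
pulp balance: 19.088 + 0.432·S11 = 0.272·(284.9 + S11)
(0.432 − 0.272)·S11 = 0.272×284.9 − 19.088 = 58.404
S11 = 58.404 / 0.160 = 365.03 kg/min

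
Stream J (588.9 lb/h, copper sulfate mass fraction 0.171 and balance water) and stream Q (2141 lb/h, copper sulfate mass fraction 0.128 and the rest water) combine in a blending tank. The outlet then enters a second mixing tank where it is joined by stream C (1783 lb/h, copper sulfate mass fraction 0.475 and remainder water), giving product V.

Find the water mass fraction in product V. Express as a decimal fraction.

Overall, product flow = 4512.9 lb/h.
water in = 588.9×0.829 + 2141×0.872 + 1783×0.525 = 3291.2 lb/h.
water fraction in V = 0.729.

0.729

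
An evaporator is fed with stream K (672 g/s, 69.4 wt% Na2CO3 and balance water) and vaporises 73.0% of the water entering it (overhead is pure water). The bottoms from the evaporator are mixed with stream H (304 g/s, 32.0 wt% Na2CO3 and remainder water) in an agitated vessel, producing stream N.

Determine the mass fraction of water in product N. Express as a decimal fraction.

Vapour removed = 0.730×0.306×672 = 150.11 g/s; concentrate = 521.89 g/s.
water reaching the mixer = 55.521 (from concentrate) + 304×0.680 = 262.24 g/s.
Product flow = 521.89 + 304 = 825.89 g/s; water fraction = 0.3175.

0.3175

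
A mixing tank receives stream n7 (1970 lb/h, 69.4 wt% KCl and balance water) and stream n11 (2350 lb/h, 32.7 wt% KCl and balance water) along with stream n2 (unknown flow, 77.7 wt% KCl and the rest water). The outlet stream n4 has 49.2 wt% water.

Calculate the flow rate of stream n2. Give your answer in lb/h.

219.1 lb/h

Let n2 be the unknown flow. Total out = 4320 + n2.
water balance: 2184.4 + 0.223·n2 = 0.492·(4320 + n2)
(0.223 − 0.492)·n2 = 0.492×4320 − 2184.4 = -58.93
n2 = -58.93 / -0.269 = 219.07 lb/h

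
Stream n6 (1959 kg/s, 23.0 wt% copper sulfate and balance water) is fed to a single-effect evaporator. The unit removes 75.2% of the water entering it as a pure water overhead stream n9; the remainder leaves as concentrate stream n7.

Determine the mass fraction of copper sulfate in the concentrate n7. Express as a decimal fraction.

copper sulfate is not removed: 1959×0.230 = 450.57 kg/s of copper sulfate enters n7.
water entering = 1959×0.770 = 1508.4 kg/s; overhead removed = 0.752×1508.4 = 1134.3 kg/s.
Concentrate = 1959 − 1134.3 = 824.66 kg/s.
Mass fraction = 450.57/824.66 = 0.5464.

0.5464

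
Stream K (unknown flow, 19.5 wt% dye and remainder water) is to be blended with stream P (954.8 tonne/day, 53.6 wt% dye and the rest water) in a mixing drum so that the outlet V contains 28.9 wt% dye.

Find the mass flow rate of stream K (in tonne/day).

Let K be the unknown flow. Total out = 954.8 + K.
dye balance: 511.77 + 0.195·K = 0.289·(954.8 + K)
(0.195 − 0.289)·K = 0.289×954.8 − 511.77 = -235.84
K = -235.84 / -0.094 = 2508.9 tonne/day

2509 tonne/day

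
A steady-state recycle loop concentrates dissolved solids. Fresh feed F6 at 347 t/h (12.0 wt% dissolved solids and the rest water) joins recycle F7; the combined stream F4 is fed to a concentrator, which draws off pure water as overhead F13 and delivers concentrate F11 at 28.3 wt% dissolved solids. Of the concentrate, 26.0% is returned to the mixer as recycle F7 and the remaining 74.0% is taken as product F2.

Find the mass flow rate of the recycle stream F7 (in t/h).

51.7 t/h

Overall dissolved solids balance (none leaves overhead): dissolved solids in fresh feed = dissolved solids in product, i.e. 347×0.120 = (1−0.260)·F11·0.283.
F11 = 41.64/(0.283×0.740) = 198.83 t/h.
Recycle F7 = 0.260×198.83 = 51.697 t/h.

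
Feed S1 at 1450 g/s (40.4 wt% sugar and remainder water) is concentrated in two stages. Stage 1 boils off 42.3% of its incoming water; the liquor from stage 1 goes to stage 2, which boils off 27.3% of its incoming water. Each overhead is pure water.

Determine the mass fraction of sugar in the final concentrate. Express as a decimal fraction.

0.618

water in feed = 1450×0.596 = 864.2 g/s.
After stage 1: water left = (1−0.423)×864.2 = 498.64; stream total = 1084.4 g/s.
After stage 2: water left = (1−0.273)×498.64 = 362.51; final concentrate = 948.31 g/s.
sugar fraction = 585.8/948.31 = 0.618.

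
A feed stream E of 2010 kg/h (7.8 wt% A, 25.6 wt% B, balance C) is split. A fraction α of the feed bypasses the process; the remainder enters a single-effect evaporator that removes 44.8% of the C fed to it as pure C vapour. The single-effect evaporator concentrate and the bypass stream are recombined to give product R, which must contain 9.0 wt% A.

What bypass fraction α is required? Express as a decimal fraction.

All 2010×0.078 = 156.78 kg/h of A reaches R, so R = 156.78/0.090 = 1742 kg/h and vapour = 268 kg/h.
The evaporator receives (1−α)·2010 of feed at 0.666 C and removes 0.448 of that C:
0.448×0.666×(1−α)×2010 = 268
(1−α) = 268/599.72 = 0.4469;  α = 0.5531.

0.553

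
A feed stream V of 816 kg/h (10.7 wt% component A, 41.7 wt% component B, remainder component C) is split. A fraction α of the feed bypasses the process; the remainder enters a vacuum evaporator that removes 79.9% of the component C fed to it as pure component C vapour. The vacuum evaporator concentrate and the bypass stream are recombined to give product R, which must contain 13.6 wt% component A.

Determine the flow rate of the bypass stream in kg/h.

358.5 kg/h

All 816×0.107 = 87.312 kg/h of component A reaches R, so R = 87.312/0.136 = 642 kg/h and vapour = 174 kg/h.
The evaporator receives (1−α)·816 of feed at 0.476 component C and removes 0.799 of that component C:
0.799×0.476×(1−α)×816 = 174
(1−α) = 174/310.34 = 0.5607;  α = 0.4393.
Bypass flow = 0.4393×816 = 358.5 kg/h.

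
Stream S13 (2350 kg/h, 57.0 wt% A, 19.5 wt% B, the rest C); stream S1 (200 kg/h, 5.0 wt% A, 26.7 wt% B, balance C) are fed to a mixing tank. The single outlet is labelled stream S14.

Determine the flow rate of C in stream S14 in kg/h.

C out = C in = 2350×0.235 + 200×0.683 = 688.85 kg/h.

688.9 kg/h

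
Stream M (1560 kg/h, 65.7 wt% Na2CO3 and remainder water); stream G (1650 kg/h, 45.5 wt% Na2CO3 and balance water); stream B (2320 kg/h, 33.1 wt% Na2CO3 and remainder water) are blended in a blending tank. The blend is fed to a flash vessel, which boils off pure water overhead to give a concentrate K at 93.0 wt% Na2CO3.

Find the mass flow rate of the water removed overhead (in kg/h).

2795 kg/h

Na2CO3 entering = 1560×0.657 + 1650×0.455 + 2320×0.331 = 2543.6 kg/h.
All Na2CO3 reports to K, so K = 2543.6/0.930 = 2735 kg/h.
Total feed = 5530 kg/h; overhead = 5530 − 2735 = 2795 kg/h.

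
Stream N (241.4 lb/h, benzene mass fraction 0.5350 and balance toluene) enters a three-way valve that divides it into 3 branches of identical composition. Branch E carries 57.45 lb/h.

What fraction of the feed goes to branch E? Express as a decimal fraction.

Fraction to E = 57.45/241.4 = 0.2380.

0.238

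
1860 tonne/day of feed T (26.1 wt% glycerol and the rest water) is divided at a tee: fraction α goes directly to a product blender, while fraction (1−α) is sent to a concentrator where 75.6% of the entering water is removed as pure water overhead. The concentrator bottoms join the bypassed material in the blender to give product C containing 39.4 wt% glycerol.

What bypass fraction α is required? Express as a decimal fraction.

All 1860×0.261 = 485.46 tonne/day of glycerol reaches C, so C = 485.46/0.394 = 1232.1 tonne/day and vapour = 627.87 tonne/day.
The evaporator receives (1−α)·1860 of feed at 0.739 water and removes 0.756 of that water:
0.756×0.739×(1−α)×1860 = 627.87
(1−α) = 627.87/1039.2 = 0.6042;  α = 0.3958.

0.396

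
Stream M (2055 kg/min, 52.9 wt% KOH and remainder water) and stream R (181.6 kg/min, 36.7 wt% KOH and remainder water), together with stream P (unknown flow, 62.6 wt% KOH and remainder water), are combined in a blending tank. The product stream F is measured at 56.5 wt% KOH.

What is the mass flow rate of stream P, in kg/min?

1802 kg/min

Let P be the unknown flow. Total out = 2236.6 + P.
KOH balance: 1153.7 + 0.626·P = 0.565·(2236.6 + P)
(0.626 − 0.565)·P = 0.565×2236.6 − 1153.7 = 109.94
P = 109.94 / 0.061 = 1802.2 kg/min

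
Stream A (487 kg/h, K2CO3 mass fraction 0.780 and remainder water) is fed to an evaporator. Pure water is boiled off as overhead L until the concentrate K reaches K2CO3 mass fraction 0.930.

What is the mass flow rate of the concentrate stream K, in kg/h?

K2CO3 is conserved: 487×0.780 = 379.86 kg/h all reports to the concentrate.
Concentrate = 379.86/(target fraction) = 408.45 kg/h.

408.5 kg/h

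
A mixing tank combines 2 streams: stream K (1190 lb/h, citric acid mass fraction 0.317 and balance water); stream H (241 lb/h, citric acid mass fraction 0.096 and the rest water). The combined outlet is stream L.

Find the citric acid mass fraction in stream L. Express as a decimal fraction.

Total flow out = 1190 + 241 = 1431 lb/h.
citric acid in = 1190×0.317 + 241×0.096 = 400.37 lb/h.
citric acid mass fraction in L = 400.37/1431 = 0.280.

0.280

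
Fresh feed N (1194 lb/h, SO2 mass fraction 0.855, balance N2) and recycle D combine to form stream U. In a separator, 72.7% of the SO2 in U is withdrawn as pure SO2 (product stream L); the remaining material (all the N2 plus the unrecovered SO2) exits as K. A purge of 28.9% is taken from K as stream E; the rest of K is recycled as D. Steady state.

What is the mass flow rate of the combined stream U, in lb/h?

N2 enters only via N and leaves only via the purge: 1194×0.145 = 0.289×(N2 in K), and the separator passes all N2, so N2 in U = N2 in K = 599.07 lb/h.
SO2 in U: m_A = 1194×0.855 + (1−0.289)·(1−0.727)·m_A, so m_A = 1020.9/0.8059 = 1266.7 lb/h.
U = 1266.7 + 599.07 = 1865.8 lb/h.

1866 lb/h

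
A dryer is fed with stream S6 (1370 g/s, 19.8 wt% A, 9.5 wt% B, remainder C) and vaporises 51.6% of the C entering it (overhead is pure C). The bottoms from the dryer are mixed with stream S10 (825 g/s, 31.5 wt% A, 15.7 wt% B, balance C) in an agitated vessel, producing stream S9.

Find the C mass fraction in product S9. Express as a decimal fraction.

0.534

Vapour removed = 0.516×0.707×1370 = 499.79 g/s; concentrate = 870.21 g/s.
C reaching the mixer = 468.8 (from concentrate) + 825×0.528 = 904.4 g/s.
Product flow = 870.21 + 825 = 1695.2 g/s; C fraction = 0.534.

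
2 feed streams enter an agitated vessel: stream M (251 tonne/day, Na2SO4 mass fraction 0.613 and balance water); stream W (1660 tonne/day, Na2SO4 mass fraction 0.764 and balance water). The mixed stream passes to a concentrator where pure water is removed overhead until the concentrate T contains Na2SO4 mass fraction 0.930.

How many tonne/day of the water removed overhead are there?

Na2SO4 entering = 251×0.613 + 1660×0.764 = 1422.1 tonne/day.
All Na2SO4 reports to T, so T = 1422.1/0.930 = 1529.1 tonne/day.
Total feed = 1911 tonne/day; overhead = 1911 − 1529.1 = 381.86 tonne/day.

381.9 tonne/day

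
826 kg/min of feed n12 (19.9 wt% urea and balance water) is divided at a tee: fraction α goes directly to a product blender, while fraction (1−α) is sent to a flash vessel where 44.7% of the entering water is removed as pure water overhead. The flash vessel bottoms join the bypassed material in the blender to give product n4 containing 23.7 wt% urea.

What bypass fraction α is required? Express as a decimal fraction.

0.552

All 826×0.199 = 164.37 kg/min of urea reaches n4, so n4 = 164.37/0.237 = 693.56 kg/min and vapour = 132.44 kg/min.
The evaporator receives (1−α)·826 of feed at 0.801 water and removes 0.447 of that water:
0.447×0.801×(1−α)×826 = 132.44
(1−α) = 132.44/295.75 = 0.4478;  α = 0.5522.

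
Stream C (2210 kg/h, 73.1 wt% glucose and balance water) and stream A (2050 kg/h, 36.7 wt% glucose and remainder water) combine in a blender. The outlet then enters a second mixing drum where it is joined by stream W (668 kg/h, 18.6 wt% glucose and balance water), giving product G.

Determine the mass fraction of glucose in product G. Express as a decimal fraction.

Overall, product flow = 4928 kg/h.
glucose in = 2210×0.731 + 2050×0.367 + 668×0.186 = 2492.1 kg/h.
glucose fraction in G = 0.5057.

0.5057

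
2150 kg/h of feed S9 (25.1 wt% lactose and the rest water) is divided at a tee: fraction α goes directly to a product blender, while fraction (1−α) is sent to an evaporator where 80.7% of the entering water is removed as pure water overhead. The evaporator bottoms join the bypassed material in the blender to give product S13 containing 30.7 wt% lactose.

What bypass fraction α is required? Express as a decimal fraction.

All 2150×0.251 = 539.65 kg/h of lactose reaches S13, so S13 = 539.65/0.307 = 1757.8 kg/h and vapour = 392.18 kg/h.
The evaporator receives (1−α)·2150 of feed at 0.749 water and removes 0.807 of that water:
0.807×0.749×(1−α)×2150 = 392.18
(1−α) = 392.18/1299.6 = 0.3018;  α = 0.6982.

0.698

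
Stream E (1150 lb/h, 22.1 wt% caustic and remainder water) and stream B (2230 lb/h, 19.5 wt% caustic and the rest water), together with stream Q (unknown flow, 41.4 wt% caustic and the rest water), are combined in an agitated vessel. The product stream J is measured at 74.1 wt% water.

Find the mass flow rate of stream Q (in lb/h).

Let Q be the unknown flow. Total out = 3380 + Q.
water balance: 2691 + 0.586·Q = 0.741·(3380 + Q)
(0.586 − 0.741)·Q = 0.741×3380 − 2691 = -186.42
Q = -186.42 / -0.155 = 1202.7 lb/h

1203 lb/h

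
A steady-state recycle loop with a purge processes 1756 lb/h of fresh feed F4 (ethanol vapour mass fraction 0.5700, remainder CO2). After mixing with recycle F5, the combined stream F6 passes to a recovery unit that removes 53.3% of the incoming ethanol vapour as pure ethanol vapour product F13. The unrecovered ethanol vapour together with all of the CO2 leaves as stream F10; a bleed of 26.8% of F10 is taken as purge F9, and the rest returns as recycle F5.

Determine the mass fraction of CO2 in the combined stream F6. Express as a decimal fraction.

CO2 enters only via F4 and leaves only via the purge: 1756×0.430 = 0.268×(CO2 in F10), and the recovery unit passes all CO2, so CO2 in F6 = CO2 in F10 = 2817.5 lb/h.
ethanol vapour in F6: m_A = 1756×0.570 + (1−0.268)·(1−0.533)·m_A, so m_A = 1000.9/0.6582 = 1520.8 lb/h.
F6 = 1520.8 + 2817.5 = 4338.3 lb/h.
CO2 fraction in F6 = 2817.5/4338.3 = 0.6494.

0.6494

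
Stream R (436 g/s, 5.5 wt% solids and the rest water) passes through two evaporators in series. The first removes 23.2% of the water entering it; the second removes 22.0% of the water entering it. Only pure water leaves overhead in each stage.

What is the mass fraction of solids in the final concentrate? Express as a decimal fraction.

water in feed = 436×0.945 = 412.02 g/s.
After stage 1: water left = (1−0.232)×412.02 = 316.43; stream total = 340.41 g/s.
After stage 2: water left = (1−0.220)×316.43 = 246.82; final concentrate = 270.8 g/s.
solids fraction = 23.98/270.8 = 0.089.

0.089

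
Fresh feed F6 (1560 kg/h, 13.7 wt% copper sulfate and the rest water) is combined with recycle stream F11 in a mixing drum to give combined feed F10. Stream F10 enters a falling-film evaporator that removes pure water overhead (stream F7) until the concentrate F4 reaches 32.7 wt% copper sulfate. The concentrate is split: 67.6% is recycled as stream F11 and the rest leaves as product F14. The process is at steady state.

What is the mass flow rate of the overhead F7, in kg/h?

906.4 kg/h

Overall copper sulfate balance (none leaves overhead): copper sulfate in fresh feed = copper sulfate in product, i.e. 1560×0.137 = (1−0.676)·F4·0.327.
F4 = 213.72/(0.327×0.324) = 2017.2 kg/h.
Recycle F11 = 0.676×2017.2 = 1363.6 kg/h.
Combined feed F10 = 1560 + 1363.6 = 2923.6 kg/h.
Overhead F7 = F10 − F4 = 2923.6 − 2017.2 = 906.42 kg/h.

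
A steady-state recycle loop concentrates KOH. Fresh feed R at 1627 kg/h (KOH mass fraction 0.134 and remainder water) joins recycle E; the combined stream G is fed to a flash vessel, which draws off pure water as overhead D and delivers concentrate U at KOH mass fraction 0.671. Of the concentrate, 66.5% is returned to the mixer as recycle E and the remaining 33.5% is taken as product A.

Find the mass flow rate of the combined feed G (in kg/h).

2272 kg/h

Overall KOH balance (none leaves overhead): KOH in fresh feed = KOH in product, i.e. 1627×0.134 = (1−0.665)·U·0.671.
U = 218.02/(0.671×0.335) = 969.9 kg/h.
Recycle E = 0.665×969.9 = 644.98 kg/h.
Combined feed G = 1627 + 644.98 = 2272 kg/h.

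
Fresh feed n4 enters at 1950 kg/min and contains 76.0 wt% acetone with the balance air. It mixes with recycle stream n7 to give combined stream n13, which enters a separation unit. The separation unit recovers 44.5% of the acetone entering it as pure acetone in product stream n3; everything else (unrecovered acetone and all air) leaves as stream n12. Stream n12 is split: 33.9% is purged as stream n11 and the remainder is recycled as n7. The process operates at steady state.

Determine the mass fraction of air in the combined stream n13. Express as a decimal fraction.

0.371

air enters only via n4 and leaves only via the purge: 1950×0.240 = 0.339×(air in n12), and the separation unit passes all air, so air in n13 = air in n12 = 1380.5 kg/min.
acetone in n13: m_A = 1950×0.760 + (1−0.339)·(1−0.445)·m_A, so m_A = 1482/0.6331 = 2340.7 kg/min.
n13 = 2340.7 + 1380.5 = 3721.2 kg/min.
air fraction in n13 = 1380.5/3721.2 = 0.371.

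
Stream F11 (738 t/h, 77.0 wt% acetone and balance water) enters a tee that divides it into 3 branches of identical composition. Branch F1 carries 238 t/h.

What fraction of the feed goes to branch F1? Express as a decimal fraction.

0.322

Fraction to F1 = 238/738 = 0.3225.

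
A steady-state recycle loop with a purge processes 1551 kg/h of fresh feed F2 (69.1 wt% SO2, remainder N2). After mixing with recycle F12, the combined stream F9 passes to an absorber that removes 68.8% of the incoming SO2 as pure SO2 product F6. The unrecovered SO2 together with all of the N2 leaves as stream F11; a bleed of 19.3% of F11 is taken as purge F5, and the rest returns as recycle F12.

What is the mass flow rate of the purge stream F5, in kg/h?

N2 enters only via F2 and leaves only via the purge: 1551×0.309 = 0.193×(N2 in F11), and the absorber passes all N2, so N2 in F9 = N2 in F11 = 2483.2 kg/h.
SO2 in F9: m_A = 1551×0.691 + (1−0.193)·(1−0.688)·m_A, so m_A = 1071.7/0.7482 = 1432.4 kg/h.
F11 = (1−0.688)×1432.4 + 2483.2 = 2930.1 kg/h.
Purge F5 = 0.193×2930.1 = 565.51 kg/h.

565.5 kg/h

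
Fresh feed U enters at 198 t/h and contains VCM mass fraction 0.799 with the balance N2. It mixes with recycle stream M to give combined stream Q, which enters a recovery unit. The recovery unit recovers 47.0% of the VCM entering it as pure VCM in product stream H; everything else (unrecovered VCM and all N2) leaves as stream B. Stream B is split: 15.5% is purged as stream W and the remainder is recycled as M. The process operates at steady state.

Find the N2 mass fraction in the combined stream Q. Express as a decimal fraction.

N2 enters only via U and leaves only via the purge: 198×0.201 = 0.155×(N2 in B), and the recovery unit passes all N2, so N2 in Q = N2 in B = 256.76 t/h.
VCM in Q: m_A = 198×0.799 + (1−0.155)·(1−0.470)·m_A, so m_A = 158.2/0.5521 = 286.52 t/h.
Q = 286.52 + 256.76 = 543.28 t/h.
N2 fraction in Q = 256.76/543.28 = 0.473.

0.473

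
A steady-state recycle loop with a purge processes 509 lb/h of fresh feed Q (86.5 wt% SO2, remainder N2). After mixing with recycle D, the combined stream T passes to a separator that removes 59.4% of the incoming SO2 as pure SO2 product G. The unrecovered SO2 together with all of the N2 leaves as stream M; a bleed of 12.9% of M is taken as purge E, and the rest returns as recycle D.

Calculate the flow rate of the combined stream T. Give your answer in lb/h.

1214 lb/h

N2 enters only via Q and leaves only via the purge: 509×0.135 = 0.129×(N2 in M), and the separator passes all N2, so N2 in T = N2 in M = 532.67 lb/h.
SO2 in T: m_A = 509×0.865 + (1−0.129)·(1−0.594)·m_A, so m_A = 440.28/0.6464 = 681.16 lb/h.
T = 681.16 + 532.67 = 1213.8 lb/h.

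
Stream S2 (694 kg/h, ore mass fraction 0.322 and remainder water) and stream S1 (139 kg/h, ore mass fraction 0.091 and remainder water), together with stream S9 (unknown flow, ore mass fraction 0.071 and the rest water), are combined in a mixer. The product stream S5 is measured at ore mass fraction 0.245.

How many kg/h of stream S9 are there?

Let S9 be the unknown flow. Total out = 833 + S9.
ore balance: 236.12 + 0.071·S9 = 0.245·(833 + S9)
(0.071 − 0.245)·S9 = 0.245×833 − 236.12 = -32.032
S9 = -32.032 / -0.174 = 184.09 kg/h

184.1 kg/h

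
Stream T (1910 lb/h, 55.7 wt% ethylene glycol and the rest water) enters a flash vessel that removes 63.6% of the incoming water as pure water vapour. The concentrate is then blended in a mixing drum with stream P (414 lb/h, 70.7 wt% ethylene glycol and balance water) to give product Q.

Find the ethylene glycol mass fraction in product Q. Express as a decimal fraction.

Vapour removed = 0.636×0.443×1910 = 538.14 lb/h; concentrate = 1371.9 lb/h.
ethylene glycol reaching the mixer = 1063.9 (from concentrate) + 414×0.707 = 1356.6 lb/h.
Product flow = 1371.9 + 414 = 1785.9 lb/h; ethylene glycol fraction = 0.760.

0.760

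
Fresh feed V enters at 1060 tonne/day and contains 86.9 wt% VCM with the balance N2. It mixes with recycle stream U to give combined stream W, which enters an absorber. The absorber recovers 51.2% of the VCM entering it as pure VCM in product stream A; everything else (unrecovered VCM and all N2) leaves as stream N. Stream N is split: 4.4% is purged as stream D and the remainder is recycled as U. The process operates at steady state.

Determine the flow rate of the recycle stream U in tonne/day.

N2 enters only via V and leaves only via the purge: 1060×0.131 = 0.044×(N2 in N), and the absorber passes all N2, so N2 in W = N2 in N = 3155.9 tonne/day.
VCM in W: m_A = 1060×0.869 + (1−0.044)·(1−0.512)·m_A, so m_A = 921.14/0.5335 = 1726.7 tonne/day.
N = (1−0.512)×1726.7 + 3155.9 = 3998.5 tonne/day.
Recycle U = (1−0.044)×3998.5 = 3822.6 tonne/day.

3823 tonne/day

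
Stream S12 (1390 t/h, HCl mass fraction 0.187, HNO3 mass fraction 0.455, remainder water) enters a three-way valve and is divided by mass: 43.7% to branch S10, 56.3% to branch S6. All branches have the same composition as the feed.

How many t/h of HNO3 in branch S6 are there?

Branch S6 total = 0.563×1390 = 782.57 t/h.
HNO3 in S6 = 0.455×782.57 = 356.07 t/h.

356.1 t/h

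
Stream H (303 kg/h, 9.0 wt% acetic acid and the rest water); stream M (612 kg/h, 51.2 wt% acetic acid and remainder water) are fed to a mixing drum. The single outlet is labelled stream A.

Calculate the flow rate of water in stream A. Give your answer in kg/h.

574.4 kg/h

water out = water in = 303×0.910 + 612×0.488 = 574.39 kg/h.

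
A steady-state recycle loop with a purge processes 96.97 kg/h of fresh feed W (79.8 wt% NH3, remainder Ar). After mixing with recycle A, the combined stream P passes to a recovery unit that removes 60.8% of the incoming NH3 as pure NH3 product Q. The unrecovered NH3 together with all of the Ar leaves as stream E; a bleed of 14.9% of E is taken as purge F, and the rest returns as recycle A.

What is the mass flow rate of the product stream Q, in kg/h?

NH3 in P: m_A = 96.97×0.798 + (1−0.149)·(1−0.608)·m_A, so m_A = 77.382/0.6664 = 116.12 kg/h.
Product Q = 0.608×116.12 = 70.6 kg/h.

70.6 kg/h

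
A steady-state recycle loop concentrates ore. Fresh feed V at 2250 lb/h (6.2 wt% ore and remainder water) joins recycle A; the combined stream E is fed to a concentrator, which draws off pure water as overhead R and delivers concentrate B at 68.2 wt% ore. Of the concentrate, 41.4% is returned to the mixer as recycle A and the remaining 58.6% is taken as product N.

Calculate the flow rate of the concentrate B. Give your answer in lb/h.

349.1 lb/h

Overall ore balance (none leaves overhead): ore in fresh feed = ore in product, i.e. 2250×0.062 = (1−0.414)·B·0.682.
B = 139.5/(0.682×0.586) = 349.05 lb/h.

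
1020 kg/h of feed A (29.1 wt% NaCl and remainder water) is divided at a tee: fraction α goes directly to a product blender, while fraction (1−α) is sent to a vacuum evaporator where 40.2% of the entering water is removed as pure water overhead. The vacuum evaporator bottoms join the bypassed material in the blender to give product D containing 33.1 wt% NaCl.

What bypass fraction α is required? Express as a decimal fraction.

All 1020×0.291 = 296.82 kg/h of NaCl reaches D, so D = 296.82/0.331 = 896.74 kg/h and vapour = 123.26 kg/h.
The evaporator receives (1−α)·1020 of feed at 0.709 water and removes 0.402 of that water:
0.402×0.709×(1−α)×1020 = 123.26
(1−α) = 123.26/290.72 = 0.4240;  α = 0.5760.

0.576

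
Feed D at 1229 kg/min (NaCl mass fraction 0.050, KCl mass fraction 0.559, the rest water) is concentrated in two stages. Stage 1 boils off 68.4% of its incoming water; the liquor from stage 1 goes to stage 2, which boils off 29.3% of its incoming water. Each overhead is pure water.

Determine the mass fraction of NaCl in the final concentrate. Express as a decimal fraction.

water in feed = 1229×0.391 = 480.54 kg/min.
After stage 1: water left = (1−0.684)×480.54 = 151.85; stream total = 900.31 kg/min.
After stage 2: water left = (1−0.293)×151.85 = 107.36; final concentrate = 855.82 kg/min.
NaCl fraction = 61.45/855.82 = 0.072.

0.072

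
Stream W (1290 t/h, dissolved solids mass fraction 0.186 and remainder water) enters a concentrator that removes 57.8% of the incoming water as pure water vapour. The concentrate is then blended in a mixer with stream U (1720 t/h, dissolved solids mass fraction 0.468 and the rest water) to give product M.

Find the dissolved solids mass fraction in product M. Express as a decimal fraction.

0.435

Vapour removed = 0.578×0.814×1290 = 606.93 t/h; concentrate = 683.07 t/h.
dissolved solids reaching the mixer = 239.94 (from concentrate) + 1720×0.468 = 1044.9 t/h.
Product flow = 683.07 + 1720 = 2403.1 t/h; dissolved solids fraction = 0.435.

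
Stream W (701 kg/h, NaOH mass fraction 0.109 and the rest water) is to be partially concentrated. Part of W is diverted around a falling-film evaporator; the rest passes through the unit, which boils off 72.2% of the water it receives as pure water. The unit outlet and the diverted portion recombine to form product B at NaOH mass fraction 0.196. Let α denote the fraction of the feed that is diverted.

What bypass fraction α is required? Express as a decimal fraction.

0.310

All 701×0.109 = 76.409 kg/h of NaOH reaches B, so B = 76.409/0.196 = 389.84 kg/h and vapour = 311.16 kg/h.
The evaporator receives (1−α)·701 of feed at 0.891 water and removes 0.722 of that water:
0.722×0.891×(1−α)×701 = 311.16
(1−α) = 311.16/450.95 = 0.6900;  α = 0.3100.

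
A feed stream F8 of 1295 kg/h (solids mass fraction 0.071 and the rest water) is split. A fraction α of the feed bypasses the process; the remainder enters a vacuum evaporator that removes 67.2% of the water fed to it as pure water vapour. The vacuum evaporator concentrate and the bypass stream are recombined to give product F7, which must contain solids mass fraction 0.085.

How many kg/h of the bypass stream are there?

953.3 kg/h

All 1295×0.071 = 91.945 kg/h of solids reaches F7, so F7 = 91.945/0.085 = 1081.7 kg/h and vapour = 213.29 kg/h.
The evaporator receives (1−α)·1295 of feed at 0.929 water and removes 0.672 of that water:
0.672×0.929×(1−α)×1295 = 213.29
(1−α) = 213.29/808.45 = 0.2638;  α = 0.7362.
Bypass flow = 0.7362×1295 = 953.34 kg/h.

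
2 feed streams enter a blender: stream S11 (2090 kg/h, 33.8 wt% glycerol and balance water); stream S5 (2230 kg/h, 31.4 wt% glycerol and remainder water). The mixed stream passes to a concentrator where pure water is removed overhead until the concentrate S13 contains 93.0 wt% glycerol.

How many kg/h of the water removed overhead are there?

glycerol entering = 2090×0.338 + 2230×0.314 = 1406.6 kg/h.
All glycerol reports to S13, so S13 = 1406.6/0.930 = 1512.5 kg/h.
Total feed = 4320 kg/h; overhead = 4320 − 1512.5 = 2807.5 kg/h.

2807 kg/h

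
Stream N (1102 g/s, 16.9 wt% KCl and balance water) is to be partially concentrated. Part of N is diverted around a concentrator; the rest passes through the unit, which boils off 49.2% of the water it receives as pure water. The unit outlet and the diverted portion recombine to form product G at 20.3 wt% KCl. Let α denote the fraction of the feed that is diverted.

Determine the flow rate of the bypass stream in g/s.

All 1102×0.169 = 186.24 g/s of KCl reaches G, so G = 186.24/0.203 = 917.43 g/s and vapour = 184.57 g/s.
The evaporator receives (1−α)·1102 of feed at 0.831 water and removes 0.492 of that water:
0.492×0.831×(1−α)×1102 = 184.57
(1−α) = 184.57/450.55 = 0.4097;  α = 0.5903.
Bypass flow = 0.5903×1102 = 650.56 g/s.

650.6 g/s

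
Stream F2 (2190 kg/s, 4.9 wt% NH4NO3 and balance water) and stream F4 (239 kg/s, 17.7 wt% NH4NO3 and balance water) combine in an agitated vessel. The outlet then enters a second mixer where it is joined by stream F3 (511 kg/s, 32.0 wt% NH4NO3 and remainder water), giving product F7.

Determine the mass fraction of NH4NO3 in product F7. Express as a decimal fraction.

0.107

Overall, product flow = 2940 kg/s.
NH4NO3 in = 2190×0.049 + 239×0.177 + 511×0.320 = 313.13 kg/s.
NH4NO3 fraction in F7 = 0.107.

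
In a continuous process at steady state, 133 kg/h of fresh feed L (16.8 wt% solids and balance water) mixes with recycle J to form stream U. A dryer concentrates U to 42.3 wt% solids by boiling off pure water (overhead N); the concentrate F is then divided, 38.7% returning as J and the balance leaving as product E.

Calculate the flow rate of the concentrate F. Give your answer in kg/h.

86.17 kg/h

Overall solids balance (none leaves overhead): solids in fresh feed = solids in product, i.e. 133×0.168 = (1−0.387)·F·0.423.
F = 22.344/(0.423×0.613) = 86.171 kg/h.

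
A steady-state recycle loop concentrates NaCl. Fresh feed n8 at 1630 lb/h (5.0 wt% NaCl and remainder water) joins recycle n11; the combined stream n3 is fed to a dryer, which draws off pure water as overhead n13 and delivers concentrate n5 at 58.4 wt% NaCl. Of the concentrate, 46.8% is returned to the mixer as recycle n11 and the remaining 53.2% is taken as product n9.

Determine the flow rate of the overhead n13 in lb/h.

1490 lb/h

Overall NaCl balance (none leaves overhead): NaCl in fresh feed = NaCl in product, i.e. 1630×0.050 = (1−0.468)·n5·0.584.
n5 = 81.5/(0.584×0.532) = 262.32 lb/h.
Recycle n11 = 0.468×262.32 = 122.77 lb/h.
Combined feed n3 = 1630 + 122.77 = 1752.8 lb/h.
Overhead n13 = n3 − n5 = 1752.8 − 262.32 = 1490.4 lb/h.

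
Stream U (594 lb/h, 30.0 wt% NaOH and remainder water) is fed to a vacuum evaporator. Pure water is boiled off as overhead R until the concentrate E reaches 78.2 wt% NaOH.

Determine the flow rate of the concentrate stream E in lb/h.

227.9 lb/h

NaOH is conserved: 594×0.300 = 178.2 lb/h all reports to the concentrate.
Concentrate = 178.2/(target fraction) = 227.88 lb/h.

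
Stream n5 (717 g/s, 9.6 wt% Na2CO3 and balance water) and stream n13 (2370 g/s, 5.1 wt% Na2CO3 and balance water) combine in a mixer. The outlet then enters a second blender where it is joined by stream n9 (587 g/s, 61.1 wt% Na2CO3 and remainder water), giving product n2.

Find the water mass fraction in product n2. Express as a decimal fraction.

0.851

Overall, product flow = 3674 g/s.
water in = 717×0.904 + 2370×0.949 + 587×0.389 = 3125.6 g/s.
water fraction in n2 = 0.851.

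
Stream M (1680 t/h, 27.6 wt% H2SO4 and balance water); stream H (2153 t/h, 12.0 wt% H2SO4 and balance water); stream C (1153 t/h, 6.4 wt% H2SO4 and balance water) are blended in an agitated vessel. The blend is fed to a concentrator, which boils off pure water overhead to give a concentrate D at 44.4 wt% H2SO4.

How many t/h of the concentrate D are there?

1792 t/h

H2SO4 entering = 1680×0.276 + 2153×0.120 + 1153×0.064 = 795.83 t/h.
All H2SO4 reports to D, so D = 795.83/0.444 = 1792.4 t/h.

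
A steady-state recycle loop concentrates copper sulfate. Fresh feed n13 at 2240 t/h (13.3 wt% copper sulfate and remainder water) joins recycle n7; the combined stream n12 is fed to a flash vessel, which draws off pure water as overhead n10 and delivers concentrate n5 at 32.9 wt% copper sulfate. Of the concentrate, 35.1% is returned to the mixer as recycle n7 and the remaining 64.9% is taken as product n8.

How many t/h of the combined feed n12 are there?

2730 t/h

Overall copper sulfate balance (none leaves overhead): copper sulfate in fresh feed = copper sulfate in product, i.e. 2240×0.133 = (1−0.351)·n5·0.329.
n5 = 297.92/(0.329×0.649) = 1395.3 t/h.
Recycle n7 = 0.351×1395.3 = 489.74 t/h.
Combined feed n12 = 2240 + 489.74 = 2729.7 t/h.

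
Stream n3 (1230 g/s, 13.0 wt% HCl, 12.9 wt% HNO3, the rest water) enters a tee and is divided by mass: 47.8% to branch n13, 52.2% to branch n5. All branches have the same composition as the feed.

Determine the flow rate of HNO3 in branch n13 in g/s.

Branch n13 total = 0.478×1230 = 587.94 g/s.
HNO3 in n13 = 0.129×587.94 = 75.844 g/s.

75.84 g/s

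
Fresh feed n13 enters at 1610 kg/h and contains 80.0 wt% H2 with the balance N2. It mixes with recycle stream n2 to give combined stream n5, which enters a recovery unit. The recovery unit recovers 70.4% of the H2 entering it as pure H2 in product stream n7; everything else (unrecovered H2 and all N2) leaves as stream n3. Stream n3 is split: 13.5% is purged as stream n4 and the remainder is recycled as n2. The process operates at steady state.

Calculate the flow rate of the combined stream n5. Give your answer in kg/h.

N2 enters only via n13 and leaves only via the purge: 1610×0.200 = 0.135×(N2 in n3), and the recovery unit passes all N2, so N2 in n5 = N2 in n3 = 2385.2 kg/h.
H2 in n5: m_A = 1610×0.800 + (1−0.135)·(1−0.704)·m_A, so m_A = 1288/0.7440 = 1731.3 kg/h.
n5 = 1731.3 + 2385.2 = 4116.5 kg/h.

4116 kg/h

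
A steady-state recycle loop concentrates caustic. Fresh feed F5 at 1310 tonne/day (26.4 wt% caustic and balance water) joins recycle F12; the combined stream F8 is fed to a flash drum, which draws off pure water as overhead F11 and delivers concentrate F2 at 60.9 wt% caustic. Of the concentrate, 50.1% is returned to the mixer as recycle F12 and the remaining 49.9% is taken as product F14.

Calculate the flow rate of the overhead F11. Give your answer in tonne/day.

Overall caustic balance (none leaves overhead): caustic in fresh feed = caustic in product, i.e. 1310×0.264 = (1−0.501)·F2·0.609.
F2 = 345.84/(0.609×0.499) = 1138 tonne/day.
Recycle F12 = 0.501×1138 = 570.16 tonne/day.
Combined feed F8 = 1310 + 570.16 = 1880.2 tonne/day.
Overhead F11 = F8 − F2 = 1880.2 − 1138 = 742.12 tonne/day.

742.1 tonne/day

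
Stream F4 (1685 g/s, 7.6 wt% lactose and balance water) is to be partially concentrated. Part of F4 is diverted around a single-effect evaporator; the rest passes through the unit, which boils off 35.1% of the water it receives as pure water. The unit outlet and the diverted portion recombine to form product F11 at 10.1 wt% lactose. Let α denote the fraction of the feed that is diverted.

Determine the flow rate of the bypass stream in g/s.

399 g/s

All 1685×0.076 = 128.06 g/s of lactose reaches F11, so F11 = 128.06/0.101 = 1267.9 g/s and vapour = 417.08 g/s.
The evaporator receives (1−α)·1685 of feed at 0.924 water and removes 0.351 of that water:
0.351×0.924×(1−α)×1685 = 417.08
(1−α) = 417.08/546.49 = 0.7632;  α = 0.2368.
Bypass flow = 0.2368×1685 = 399 g/s.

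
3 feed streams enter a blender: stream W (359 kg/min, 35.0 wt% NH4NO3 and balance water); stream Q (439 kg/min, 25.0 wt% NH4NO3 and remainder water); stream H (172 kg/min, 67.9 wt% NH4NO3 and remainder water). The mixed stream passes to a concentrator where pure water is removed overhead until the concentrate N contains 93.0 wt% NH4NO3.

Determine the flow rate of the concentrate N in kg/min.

378.7 kg/min

NH4NO3 entering = 359×0.350 + 439×0.250 + 172×0.679 = 352.19 kg/min.
All NH4NO3 reports to N, so N = 352.19/0.930 = 378.7 kg/min.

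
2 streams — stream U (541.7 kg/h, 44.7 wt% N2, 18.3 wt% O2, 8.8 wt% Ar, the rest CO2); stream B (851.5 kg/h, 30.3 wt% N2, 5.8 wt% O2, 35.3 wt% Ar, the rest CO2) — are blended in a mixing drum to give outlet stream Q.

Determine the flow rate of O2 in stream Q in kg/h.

O2 out = O2 in = 541.7×0.183 + 851.5×0.058 = 148.52 kg/h.

148.5 kg/h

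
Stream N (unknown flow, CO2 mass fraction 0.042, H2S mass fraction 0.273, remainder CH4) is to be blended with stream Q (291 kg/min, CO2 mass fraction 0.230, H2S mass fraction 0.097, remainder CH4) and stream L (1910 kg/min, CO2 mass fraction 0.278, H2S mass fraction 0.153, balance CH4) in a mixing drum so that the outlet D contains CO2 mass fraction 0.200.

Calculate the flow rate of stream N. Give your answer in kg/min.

998.2 kg/min

Let N be the unknown flow. Total out = 2201 + N.
CO2 balance: 597.91 + 0.042·N = 0.200·(2201 + N)
(0.042 − 0.200)·N = 0.200×2201 − 597.91 = -157.71
N = -157.71 / -0.158 = 998.16 kg/min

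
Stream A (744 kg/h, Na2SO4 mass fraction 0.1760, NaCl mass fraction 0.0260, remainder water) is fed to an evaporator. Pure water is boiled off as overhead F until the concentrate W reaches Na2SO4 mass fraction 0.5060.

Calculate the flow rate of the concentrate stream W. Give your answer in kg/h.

258.8 kg/h

Na2SO4 is conserved: 744×0.176 = 130.94 kg/h all reports to the concentrate.
Concentrate = 130.94/(target fraction) = 258.78 kg/h.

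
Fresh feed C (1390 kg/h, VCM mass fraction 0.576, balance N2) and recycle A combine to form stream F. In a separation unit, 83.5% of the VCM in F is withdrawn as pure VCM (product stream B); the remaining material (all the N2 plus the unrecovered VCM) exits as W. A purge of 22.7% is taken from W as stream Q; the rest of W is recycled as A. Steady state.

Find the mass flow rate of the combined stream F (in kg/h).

N2 enters only via C and leaves only via the purge: 1390×0.424 = 0.227×(N2 in W), and the separation unit passes all N2, so N2 in F = N2 in W = 2596.3 kg/h.
VCM in F: m_A = 1390×0.576 + (1−0.227)·(1−0.835)·m_A, so m_A = 800.64/0.8725 = 917.69 kg/h.
F = 917.69 + 2596.3 = 3514 kg/h.

3514 kg/h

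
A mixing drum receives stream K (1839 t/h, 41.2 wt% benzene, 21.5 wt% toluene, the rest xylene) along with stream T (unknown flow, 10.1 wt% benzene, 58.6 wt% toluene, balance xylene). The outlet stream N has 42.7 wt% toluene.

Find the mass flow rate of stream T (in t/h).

2452 t/h

Let T be the unknown flow. Total out = 1839 + T.
toluene balance: 395.38 + 0.586·T = 0.427·(1839 + T)
(0.586 − 0.427)·T = 0.427×1839 − 395.38 = 389.87
T = 389.87 / 0.159 = 2452 t/h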